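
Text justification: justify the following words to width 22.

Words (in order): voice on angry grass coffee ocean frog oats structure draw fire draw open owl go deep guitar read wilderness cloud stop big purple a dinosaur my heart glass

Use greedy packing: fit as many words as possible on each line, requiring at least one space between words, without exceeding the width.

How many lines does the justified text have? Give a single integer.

Line 1: ['voice', 'on', 'angry', 'grass'] (min_width=20, slack=2)
Line 2: ['coffee', 'ocean', 'frog', 'oats'] (min_width=22, slack=0)
Line 3: ['structure', 'draw', 'fire'] (min_width=19, slack=3)
Line 4: ['draw', 'open', 'owl', 'go', 'deep'] (min_width=21, slack=1)
Line 5: ['guitar', 'read', 'wilderness'] (min_width=22, slack=0)
Line 6: ['cloud', 'stop', 'big', 'purple'] (min_width=21, slack=1)
Line 7: ['a', 'dinosaur', 'my', 'heart'] (min_width=19, slack=3)
Line 8: ['glass'] (min_width=5, slack=17)
Total lines: 8

Answer: 8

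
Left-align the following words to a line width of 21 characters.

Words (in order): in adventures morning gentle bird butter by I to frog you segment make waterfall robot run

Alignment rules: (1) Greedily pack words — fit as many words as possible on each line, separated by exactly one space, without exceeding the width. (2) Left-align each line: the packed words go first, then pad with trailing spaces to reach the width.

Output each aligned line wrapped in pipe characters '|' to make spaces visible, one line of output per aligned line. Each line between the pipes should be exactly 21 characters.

Line 1: ['in', 'adventures', 'morning'] (min_width=21, slack=0)
Line 2: ['gentle', 'bird', 'butter', 'by'] (min_width=21, slack=0)
Line 3: ['I', 'to', 'frog', 'you', 'segment'] (min_width=21, slack=0)
Line 4: ['make', 'waterfall', 'robot'] (min_width=20, slack=1)
Line 5: ['run'] (min_width=3, slack=18)

Answer: |in adventures morning|
|gentle bird butter by|
|I to frog you segment|
|make waterfall robot |
|run                  |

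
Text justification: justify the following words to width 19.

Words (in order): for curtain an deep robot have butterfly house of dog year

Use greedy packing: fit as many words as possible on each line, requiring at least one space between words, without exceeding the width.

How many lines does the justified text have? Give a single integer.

Line 1: ['for', 'curtain', 'an', 'deep'] (min_width=19, slack=0)
Line 2: ['robot', 'have'] (min_width=10, slack=9)
Line 3: ['butterfly', 'house', 'of'] (min_width=18, slack=1)
Line 4: ['dog', 'year'] (min_width=8, slack=11)
Total lines: 4

Answer: 4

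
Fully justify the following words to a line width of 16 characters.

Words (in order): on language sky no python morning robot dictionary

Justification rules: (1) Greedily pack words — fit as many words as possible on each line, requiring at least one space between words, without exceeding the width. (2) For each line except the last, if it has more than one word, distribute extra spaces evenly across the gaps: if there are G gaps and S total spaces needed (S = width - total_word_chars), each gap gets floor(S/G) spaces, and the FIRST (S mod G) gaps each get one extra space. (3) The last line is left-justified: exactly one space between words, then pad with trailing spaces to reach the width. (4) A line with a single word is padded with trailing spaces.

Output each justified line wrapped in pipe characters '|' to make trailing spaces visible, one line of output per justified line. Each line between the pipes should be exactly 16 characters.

Line 1: ['on', 'language', 'sky'] (min_width=15, slack=1)
Line 2: ['no', 'python'] (min_width=9, slack=7)
Line 3: ['morning', 'robot'] (min_width=13, slack=3)
Line 4: ['dictionary'] (min_width=10, slack=6)

Answer: |on  language sky|
|no        python|
|morning    robot|
|dictionary      |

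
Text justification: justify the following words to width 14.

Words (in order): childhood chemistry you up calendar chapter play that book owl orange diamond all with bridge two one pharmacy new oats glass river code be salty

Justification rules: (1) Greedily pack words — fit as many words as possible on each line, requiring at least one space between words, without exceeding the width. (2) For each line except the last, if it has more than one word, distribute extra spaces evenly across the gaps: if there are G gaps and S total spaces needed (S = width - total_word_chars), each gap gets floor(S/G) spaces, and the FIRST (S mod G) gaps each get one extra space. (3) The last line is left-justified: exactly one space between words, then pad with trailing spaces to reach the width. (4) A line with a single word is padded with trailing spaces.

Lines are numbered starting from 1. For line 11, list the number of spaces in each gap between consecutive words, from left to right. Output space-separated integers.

Line 1: ['childhood'] (min_width=9, slack=5)
Line 2: ['chemistry', 'you'] (min_width=13, slack=1)
Line 3: ['up', 'calendar'] (min_width=11, slack=3)
Line 4: ['chapter', 'play'] (min_width=12, slack=2)
Line 5: ['that', 'book', 'owl'] (min_width=13, slack=1)
Line 6: ['orange', 'diamond'] (min_width=14, slack=0)
Line 7: ['all', 'with'] (min_width=8, slack=6)
Line 8: ['bridge', 'two', 'one'] (min_width=14, slack=0)
Line 9: ['pharmacy', 'new'] (min_width=12, slack=2)
Line 10: ['oats', 'glass'] (min_width=10, slack=4)
Line 11: ['river', 'code', 'be'] (min_width=13, slack=1)
Line 12: ['salty'] (min_width=5, slack=9)

Answer: 2 1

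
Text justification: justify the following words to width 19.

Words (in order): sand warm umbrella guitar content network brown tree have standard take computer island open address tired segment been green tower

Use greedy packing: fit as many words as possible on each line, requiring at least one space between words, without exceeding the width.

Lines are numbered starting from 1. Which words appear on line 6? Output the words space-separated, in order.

Answer: open address tired

Derivation:
Line 1: ['sand', 'warm', 'umbrella'] (min_width=18, slack=1)
Line 2: ['guitar', 'content'] (min_width=14, slack=5)
Line 3: ['network', 'brown', 'tree'] (min_width=18, slack=1)
Line 4: ['have', 'standard', 'take'] (min_width=18, slack=1)
Line 5: ['computer', 'island'] (min_width=15, slack=4)
Line 6: ['open', 'address', 'tired'] (min_width=18, slack=1)
Line 7: ['segment', 'been', 'green'] (min_width=18, slack=1)
Line 8: ['tower'] (min_width=5, slack=14)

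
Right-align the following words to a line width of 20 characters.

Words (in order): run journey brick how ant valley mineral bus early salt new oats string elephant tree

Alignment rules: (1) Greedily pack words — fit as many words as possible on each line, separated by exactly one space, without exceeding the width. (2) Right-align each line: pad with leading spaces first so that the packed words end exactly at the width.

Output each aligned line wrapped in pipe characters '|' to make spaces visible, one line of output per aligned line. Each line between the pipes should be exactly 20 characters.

Answer: |   run journey brick|
|      how ant valley|
|   mineral bus early|
|salt new oats string|
|       elephant tree|

Derivation:
Line 1: ['run', 'journey', 'brick'] (min_width=17, slack=3)
Line 2: ['how', 'ant', 'valley'] (min_width=14, slack=6)
Line 3: ['mineral', 'bus', 'early'] (min_width=17, slack=3)
Line 4: ['salt', 'new', 'oats', 'string'] (min_width=20, slack=0)
Line 5: ['elephant', 'tree'] (min_width=13, slack=7)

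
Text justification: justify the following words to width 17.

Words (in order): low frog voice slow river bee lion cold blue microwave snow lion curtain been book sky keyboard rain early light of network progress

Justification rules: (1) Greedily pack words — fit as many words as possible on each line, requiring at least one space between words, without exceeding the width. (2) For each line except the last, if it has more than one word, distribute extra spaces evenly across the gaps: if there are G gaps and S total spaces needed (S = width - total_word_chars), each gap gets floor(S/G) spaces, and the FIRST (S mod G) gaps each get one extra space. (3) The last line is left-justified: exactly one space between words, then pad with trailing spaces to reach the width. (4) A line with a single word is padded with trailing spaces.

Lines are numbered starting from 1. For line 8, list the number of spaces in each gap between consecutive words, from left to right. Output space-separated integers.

Line 1: ['low', 'frog', 'voice'] (min_width=14, slack=3)
Line 2: ['slow', 'river', 'bee'] (min_width=14, slack=3)
Line 3: ['lion', 'cold', 'blue'] (min_width=14, slack=3)
Line 4: ['microwave', 'snow'] (min_width=14, slack=3)
Line 5: ['lion', 'curtain', 'been'] (min_width=17, slack=0)
Line 6: ['book', 'sky', 'keyboard'] (min_width=17, slack=0)
Line 7: ['rain', 'early', 'light'] (min_width=16, slack=1)
Line 8: ['of', 'network'] (min_width=10, slack=7)
Line 9: ['progress'] (min_width=8, slack=9)

Answer: 8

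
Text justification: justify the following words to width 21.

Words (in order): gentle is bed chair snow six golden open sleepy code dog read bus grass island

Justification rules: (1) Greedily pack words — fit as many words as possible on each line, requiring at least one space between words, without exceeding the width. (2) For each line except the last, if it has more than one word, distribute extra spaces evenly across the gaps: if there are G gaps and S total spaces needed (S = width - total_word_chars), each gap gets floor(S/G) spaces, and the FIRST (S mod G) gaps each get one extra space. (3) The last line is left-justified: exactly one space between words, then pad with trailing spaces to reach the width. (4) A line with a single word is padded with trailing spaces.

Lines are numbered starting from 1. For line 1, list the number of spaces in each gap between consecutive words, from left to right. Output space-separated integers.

Line 1: ['gentle', 'is', 'bed', 'chair'] (min_width=19, slack=2)
Line 2: ['snow', 'six', 'golden', 'open'] (min_width=20, slack=1)
Line 3: ['sleepy', 'code', 'dog', 'read'] (min_width=20, slack=1)
Line 4: ['bus', 'grass', 'island'] (min_width=16, slack=5)

Answer: 2 2 1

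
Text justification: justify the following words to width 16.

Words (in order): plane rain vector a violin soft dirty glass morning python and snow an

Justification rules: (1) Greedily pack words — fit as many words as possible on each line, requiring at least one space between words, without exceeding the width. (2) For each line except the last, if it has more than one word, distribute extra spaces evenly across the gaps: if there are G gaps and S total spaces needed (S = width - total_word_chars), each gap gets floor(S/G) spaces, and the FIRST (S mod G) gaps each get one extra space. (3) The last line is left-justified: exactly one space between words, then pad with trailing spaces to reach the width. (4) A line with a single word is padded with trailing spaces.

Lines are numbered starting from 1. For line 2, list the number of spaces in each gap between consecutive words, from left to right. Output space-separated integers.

Answer: 2 1

Derivation:
Line 1: ['plane', 'rain'] (min_width=10, slack=6)
Line 2: ['vector', 'a', 'violin'] (min_width=15, slack=1)
Line 3: ['soft', 'dirty', 'glass'] (min_width=16, slack=0)
Line 4: ['morning', 'python'] (min_width=14, slack=2)
Line 5: ['and', 'snow', 'an'] (min_width=11, slack=5)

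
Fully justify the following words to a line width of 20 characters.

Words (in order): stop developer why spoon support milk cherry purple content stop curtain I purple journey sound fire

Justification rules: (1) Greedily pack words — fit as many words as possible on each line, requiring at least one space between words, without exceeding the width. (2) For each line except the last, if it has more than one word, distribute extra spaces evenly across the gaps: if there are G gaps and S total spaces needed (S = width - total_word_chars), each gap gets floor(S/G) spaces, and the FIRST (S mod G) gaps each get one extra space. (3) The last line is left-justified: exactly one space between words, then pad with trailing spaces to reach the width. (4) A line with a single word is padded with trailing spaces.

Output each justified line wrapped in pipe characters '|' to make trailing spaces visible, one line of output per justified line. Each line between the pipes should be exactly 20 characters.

Answer: |stop  developer  why|
|spoon  support  milk|
|cherry        purple|
|content stop curtain|
|I   purple   journey|
|sound fire          |

Derivation:
Line 1: ['stop', 'developer', 'why'] (min_width=18, slack=2)
Line 2: ['spoon', 'support', 'milk'] (min_width=18, slack=2)
Line 3: ['cherry', 'purple'] (min_width=13, slack=7)
Line 4: ['content', 'stop', 'curtain'] (min_width=20, slack=0)
Line 5: ['I', 'purple', 'journey'] (min_width=16, slack=4)
Line 6: ['sound', 'fire'] (min_width=10, slack=10)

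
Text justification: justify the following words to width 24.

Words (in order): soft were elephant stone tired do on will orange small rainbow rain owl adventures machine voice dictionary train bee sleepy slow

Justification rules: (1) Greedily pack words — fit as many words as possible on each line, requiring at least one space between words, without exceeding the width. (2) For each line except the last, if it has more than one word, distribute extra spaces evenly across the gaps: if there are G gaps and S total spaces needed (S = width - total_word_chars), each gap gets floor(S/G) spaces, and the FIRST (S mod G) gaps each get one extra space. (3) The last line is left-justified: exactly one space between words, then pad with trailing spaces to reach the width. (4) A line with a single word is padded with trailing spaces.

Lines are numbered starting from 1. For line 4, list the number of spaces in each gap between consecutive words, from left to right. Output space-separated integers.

Line 1: ['soft', 'were', 'elephant', 'stone'] (min_width=24, slack=0)
Line 2: ['tired', 'do', 'on', 'will', 'orange'] (min_width=23, slack=1)
Line 3: ['small', 'rainbow', 'rain', 'owl'] (min_width=22, slack=2)
Line 4: ['adventures', 'machine', 'voice'] (min_width=24, slack=0)
Line 5: ['dictionary', 'train', 'bee'] (min_width=20, slack=4)
Line 6: ['sleepy', 'slow'] (min_width=11, slack=13)

Answer: 1 1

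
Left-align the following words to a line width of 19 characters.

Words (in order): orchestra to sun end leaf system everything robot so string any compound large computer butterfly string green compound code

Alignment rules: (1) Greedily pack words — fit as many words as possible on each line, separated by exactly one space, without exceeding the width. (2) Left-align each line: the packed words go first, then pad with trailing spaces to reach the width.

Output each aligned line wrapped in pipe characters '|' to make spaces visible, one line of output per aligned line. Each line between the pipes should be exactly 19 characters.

Answer: |orchestra to sun   |
|end leaf system    |
|everything robot so|
|string any compound|
|large computer     |
|butterfly string   |
|green compound code|

Derivation:
Line 1: ['orchestra', 'to', 'sun'] (min_width=16, slack=3)
Line 2: ['end', 'leaf', 'system'] (min_width=15, slack=4)
Line 3: ['everything', 'robot', 'so'] (min_width=19, slack=0)
Line 4: ['string', 'any', 'compound'] (min_width=19, slack=0)
Line 5: ['large', 'computer'] (min_width=14, slack=5)
Line 6: ['butterfly', 'string'] (min_width=16, slack=3)
Line 7: ['green', 'compound', 'code'] (min_width=19, slack=0)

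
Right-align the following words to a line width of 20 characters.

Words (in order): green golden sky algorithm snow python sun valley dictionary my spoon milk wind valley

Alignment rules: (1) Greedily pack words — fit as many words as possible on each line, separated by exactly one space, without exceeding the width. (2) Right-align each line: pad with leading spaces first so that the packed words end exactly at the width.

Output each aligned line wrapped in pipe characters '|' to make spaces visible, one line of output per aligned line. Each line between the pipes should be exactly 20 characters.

Answer: |    green golden sky|
|      algorithm snow|
|   python sun valley|
| dictionary my spoon|
|    milk wind valley|

Derivation:
Line 1: ['green', 'golden', 'sky'] (min_width=16, slack=4)
Line 2: ['algorithm', 'snow'] (min_width=14, slack=6)
Line 3: ['python', 'sun', 'valley'] (min_width=17, slack=3)
Line 4: ['dictionary', 'my', 'spoon'] (min_width=19, slack=1)
Line 5: ['milk', 'wind', 'valley'] (min_width=16, slack=4)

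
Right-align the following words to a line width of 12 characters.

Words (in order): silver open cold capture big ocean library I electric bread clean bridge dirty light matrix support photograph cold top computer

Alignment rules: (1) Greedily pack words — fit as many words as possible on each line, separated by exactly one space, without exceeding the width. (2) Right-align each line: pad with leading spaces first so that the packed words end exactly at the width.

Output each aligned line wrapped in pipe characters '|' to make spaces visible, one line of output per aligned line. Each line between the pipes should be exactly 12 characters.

Line 1: ['silver', 'open'] (min_width=11, slack=1)
Line 2: ['cold', 'capture'] (min_width=12, slack=0)
Line 3: ['big', 'ocean'] (min_width=9, slack=3)
Line 4: ['library', 'I'] (min_width=9, slack=3)
Line 5: ['electric'] (min_width=8, slack=4)
Line 6: ['bread', 'clean'] (min_width=11, slack=1)
Line 7: ['bridge', 'dirty'] (min_width=12, slack=0)
Line 8: ['light', 'matrix'] (min_width=12, slack=0)
Line 9: ['support'] (min_width=7, slack=5)
Line 10: ['photograph'] (min_width=10, slack=2)
Line 11: ['cold', 'top'] (min_width=8, slack=4)
Line 12: ['computer'] (min_width=8, slack=4)

Answer: | silver open|
|cold capture|
|   big ocean|
|   library I|
|    electric|
| bread clean|
|bridge dirty|
|light matrix|
|     support|
|  photograph|
|    cold top|
|    computer|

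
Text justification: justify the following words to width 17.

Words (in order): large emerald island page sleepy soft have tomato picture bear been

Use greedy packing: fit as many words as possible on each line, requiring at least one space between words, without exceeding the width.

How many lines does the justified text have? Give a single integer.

Line 1: ['large', 'emerald'] (min_width=13, slack=4)
Line 2: ['island', 'page'] (min_width=11, slack=6)
Line 3: ['sleepy', 'soft', 'have'] (min_width=16, slack=1)
Line 4: ['tomato', 'picture'] (min_width=14, slack=3)
Line 5: ['bear', 'been'] (min_width=9, slack=8)
Total lines: 5

Answer: 5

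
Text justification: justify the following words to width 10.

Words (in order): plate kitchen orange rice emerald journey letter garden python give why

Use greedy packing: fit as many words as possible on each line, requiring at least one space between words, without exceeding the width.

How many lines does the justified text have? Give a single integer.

Answer: 10

Derivation:
Line 1: ['plate'] (min_width=5, slack=5)
Line 2: ['kitchen'] (min_width=7, slack=3)
Line 3: ['orange'] (min_width=6, slack=4)
Line 4: ['rice'] (min_width=4, slack=6)
Line 5: ['emerald'] (min_width=7, slack=3)
Line 6: ['journey'] (min_width=7, slack=3)
Line 7: ['letter'] (min_width=6, slack=4)
Line 8: ['garden'] (min_width=6, slack=4)
Line 9: ['python'] (min_width=6, slack=4)
Line 10: ['give', 'why'] (min_width=8, slack=2)
Total lines: 10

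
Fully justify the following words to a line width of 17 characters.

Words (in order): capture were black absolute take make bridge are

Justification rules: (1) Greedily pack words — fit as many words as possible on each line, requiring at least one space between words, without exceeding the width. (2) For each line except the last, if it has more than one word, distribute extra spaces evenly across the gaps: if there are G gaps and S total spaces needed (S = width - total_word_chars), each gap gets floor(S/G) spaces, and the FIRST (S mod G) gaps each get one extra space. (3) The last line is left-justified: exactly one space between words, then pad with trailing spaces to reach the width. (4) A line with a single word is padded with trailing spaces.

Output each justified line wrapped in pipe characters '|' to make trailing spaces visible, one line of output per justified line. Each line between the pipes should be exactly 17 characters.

Line 1: ['capture', 'were'] (min_width=12, slack=5)
Line 2: ['black', 'absolute'] (min_width=14, slack=3)
Line 3: ['take', 'make', 'bridge'] (min_width=16, slack=1)
Line 4: ['are'] (min_width=3, slack=14)

Answer: |capture      were|
|black    absolute|
|take  make bridge|
|are              |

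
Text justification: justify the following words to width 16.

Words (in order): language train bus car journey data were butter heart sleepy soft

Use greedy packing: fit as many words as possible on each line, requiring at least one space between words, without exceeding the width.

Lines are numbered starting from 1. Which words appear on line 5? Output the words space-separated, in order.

Line 1: ['language', 'train'] (min_width=14, slack=2)
Line 2: ['bus', 'car', 'journey'] (min_width=15, slack=1)
Line 3: ['data', 'were', 'butter'] (min_width=16, slack=0)
Line 4: ['heart', 'sleepy'] (min_width=12, slack=4)
Line 5: ['soft'] (min_width=4, slack=12)

Answer: soft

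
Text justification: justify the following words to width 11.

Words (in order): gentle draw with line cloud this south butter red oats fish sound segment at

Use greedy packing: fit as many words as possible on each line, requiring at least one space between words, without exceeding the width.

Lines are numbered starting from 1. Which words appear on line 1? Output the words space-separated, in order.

Answer: gentle draw

Derivation:
Line 1: ['gentle', 'draw'] (min_width=11, slack=0)
Line 2: ['with', 'line'] (min_width=9, slack=2)
Line 3: ['cloud', 'this'] (min_width=10, slack=1)
Line 4: ['south'] (min_width=5, slack=6)
Line 5: ['butter', 'red'] (min_width=10, slack=1)
Line 6: ['oats', 'fish'] (min_width=9, slack=2)
Line 7: ['sound'] (min_width=5, slack=6)
Line 8: ['segment', 'at'] (min_width=10, slack=1)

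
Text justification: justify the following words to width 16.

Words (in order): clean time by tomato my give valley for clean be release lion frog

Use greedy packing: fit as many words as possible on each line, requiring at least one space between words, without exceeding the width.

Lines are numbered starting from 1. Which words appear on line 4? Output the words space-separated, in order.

Line 1: ['clean', 'time', 'by'] (min_width=13, slack=3)
Line 2: ['tomato', 'my', 'give'] (min_width=14, slack=2)
Line 3: ['valley', 'for', 'clean'] (min_width=16, slack=0)
Line 4: ['be', 'release', 'lion'] (min_width=15, slack=1)
Line 5: ['frog'] (min_width=4, slack=12)

Answer: be release lion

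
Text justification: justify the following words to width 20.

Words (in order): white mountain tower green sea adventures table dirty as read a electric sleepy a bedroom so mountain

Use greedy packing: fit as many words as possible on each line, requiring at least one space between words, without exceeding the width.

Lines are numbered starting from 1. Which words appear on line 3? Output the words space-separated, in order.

Answer: table dirty as read

Derivation:
Line 1: ['white', 'mountain', 'tower'] (min_width=20, slack=0)
Line 2: ['green', 'sea', 'adventures'] (min_width=20, slack=0)
Line 3: ['table', 'dirty', 'as', 'read'] (min_width=19, slack=1)
Line 4: ['a', 'electric', 'sleepy', 'a'] (min_width=19, slack=1)
Line 5: ['bedroom', 'so', 'mountain'] (min_width=19, slack=1)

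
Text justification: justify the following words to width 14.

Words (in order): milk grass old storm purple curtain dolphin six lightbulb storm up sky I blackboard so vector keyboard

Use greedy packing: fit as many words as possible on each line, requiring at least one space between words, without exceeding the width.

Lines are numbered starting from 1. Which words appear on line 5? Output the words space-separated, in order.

Answer: lightbulb

Derivation:
Line 1: ['milk', 'grass', 'old'] (min_width=14, slack=0)
Line 2: ['storm', 'purple'] (min_width=12, slack=2)
Line 3: ['curtain'] (min_width=7, slack=7)
Line 4: ['dolphin', 'six'] (min_width=11, slack=3)
Line 5: ['lightbulb'] (min_width=9, slack=5)
Line 6: ['storm', 'up', 'sky', 'I'] (min_width=14, slack=0)
Line 7: ['blackboard', 'so'] (min_width=13, slack=1)
Line 8: ['vector'] (min_width=6, slack=8)
Line 9: ['keyboard'] (min_width=8, slack=6)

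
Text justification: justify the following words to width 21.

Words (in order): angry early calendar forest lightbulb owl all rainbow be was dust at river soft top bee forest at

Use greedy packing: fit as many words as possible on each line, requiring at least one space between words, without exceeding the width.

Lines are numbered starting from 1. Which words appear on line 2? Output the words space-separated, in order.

Line 1: ['angry', 'early', 'calendar'] (min_width=20, slack=1)
Line 2: ['forest', 'lightbulb', 'owl'] (min_width=20, slack=1)
Line 3: ['all', 'rainbow', 'be', 'was'] (min_width=18, slack=3)
Line 4: ['dust', 'at', 'river', 'soft'] (min_width=18, slack=3)
Line 5: ['top', 'bee', 'forest', 'at'] (min_width=17, slack=4)

Answer: forest lightbulb owl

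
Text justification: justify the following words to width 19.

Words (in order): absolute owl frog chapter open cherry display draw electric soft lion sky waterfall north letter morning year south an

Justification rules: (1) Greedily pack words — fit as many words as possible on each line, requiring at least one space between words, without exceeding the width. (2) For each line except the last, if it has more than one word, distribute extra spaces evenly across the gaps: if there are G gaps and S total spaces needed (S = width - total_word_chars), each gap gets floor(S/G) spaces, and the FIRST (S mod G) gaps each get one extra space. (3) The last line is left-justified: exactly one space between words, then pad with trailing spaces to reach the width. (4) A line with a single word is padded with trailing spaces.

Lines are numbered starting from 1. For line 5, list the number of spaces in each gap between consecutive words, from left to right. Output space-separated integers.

Line 1: ['absolute', 'owl', 'frog'] (min_width=17, slack=2)
Line 2: ['chapter', 'open', 'cherry'] (min_width=19, slack=0)
Line 3: ['display', 'draw'] (min_width=12, slack=7)
Line 4: ['electric', 'soft', 'lion'] (min_width=18, slack=1)
Line 5: ['sky', 'waterfall', 'north'] (min_width=19, slack=0)
Line 6: ['letter', 'morning', 'year'] (min_width=19, slack=0)
Line 7: ['south', 'an'] (min_width=8, slack=11)

Answer: 1 1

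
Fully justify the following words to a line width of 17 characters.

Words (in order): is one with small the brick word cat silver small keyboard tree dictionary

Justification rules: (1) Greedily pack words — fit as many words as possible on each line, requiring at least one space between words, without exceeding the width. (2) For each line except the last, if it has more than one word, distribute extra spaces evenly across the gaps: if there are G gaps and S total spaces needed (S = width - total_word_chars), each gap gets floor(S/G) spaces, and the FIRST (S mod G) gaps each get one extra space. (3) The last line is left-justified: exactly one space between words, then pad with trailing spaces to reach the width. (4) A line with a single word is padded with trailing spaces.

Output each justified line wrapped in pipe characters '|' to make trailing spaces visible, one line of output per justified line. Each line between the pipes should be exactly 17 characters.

Line 1: ['is', 'one', 'with', 'small'] (min_width=17, slack=0)
Line 2: ['the', 'brick', 'word'] (min_width=14, slack=3)
Line 3: ['cat', 'silver', 'small'] (min_width=16, slack=1)
Line 4: ['keyboard', 'tree'] (min_width=13, slack=4)
Line 5: ['dictionary'] (min_width=10, slack=7)

Answer: |is one with small|
|the   brick  word|
|cat  silver small|
|keyboard     tree|
|dictionary       |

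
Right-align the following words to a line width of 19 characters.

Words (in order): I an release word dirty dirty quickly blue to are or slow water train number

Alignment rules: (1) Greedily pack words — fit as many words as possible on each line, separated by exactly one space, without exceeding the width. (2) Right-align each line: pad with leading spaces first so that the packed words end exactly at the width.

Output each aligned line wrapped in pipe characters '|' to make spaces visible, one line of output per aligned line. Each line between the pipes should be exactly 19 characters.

Answer: |  I an release word|
|dirty dirty quickly|
|blue to are or slow|
| water train number|

Derivation:
Line 1: ['I', 'an', 'release', 'word'] (min_width=17, slack=2)
Line 2: ['dirty', 'dirty', 'quickly'] (min_width=19, slack=0)
Line 3: ['blue', 'to', 'are', 'or', 'slow'] (min_width=19, slack=0)
Line 4: ['water', 'train', 'number'] (min_width=18, slack=1)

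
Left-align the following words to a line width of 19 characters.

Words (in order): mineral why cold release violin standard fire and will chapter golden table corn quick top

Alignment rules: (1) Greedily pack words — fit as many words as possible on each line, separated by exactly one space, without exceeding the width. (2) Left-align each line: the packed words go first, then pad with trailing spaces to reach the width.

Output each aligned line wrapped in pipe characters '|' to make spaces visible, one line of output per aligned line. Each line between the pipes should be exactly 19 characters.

Answer: |mineral why cold   |
|release violin     |
|standard fire and  |
|will chapter golden|
|table corn quick   |
|top                |

Derivation:
Line 1: ['mineral', 'why', 'cold'] (min_width=16, slack=3)
Line 2: ['release', 'violin'] (min_width=14, slack=5)
Line 3: ['standard', 'fire', 'and'] (min_width=17, slack=2)
Line 4: ['will', 'chapter', 'golden'] (min_width=19, slack=0)
Line 5: ['table', 'corn', 'quick'] (min_width=16, slack=3)
Line 6: ['top'] (min_width=3, slack=16)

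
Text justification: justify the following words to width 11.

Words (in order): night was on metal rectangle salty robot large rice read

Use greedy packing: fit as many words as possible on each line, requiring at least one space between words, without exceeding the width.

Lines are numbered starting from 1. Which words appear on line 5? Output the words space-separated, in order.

Answer: large rice

Derivation:
Line 1: ['night', 'was'] (min_width=9, slack=2)
Line 2: ['on', 'metal'] (min_width=8, slack=3)
Line 3: ['rectangle'] (min_width=9, slack=2)
Line 4: ['salty', 'robot'] (min_width=11, slack=0)
Line 5: ['large', 'rice'] (min_width=10, slack=1)
Line 6: ['read'] (min_width=4, slack=7)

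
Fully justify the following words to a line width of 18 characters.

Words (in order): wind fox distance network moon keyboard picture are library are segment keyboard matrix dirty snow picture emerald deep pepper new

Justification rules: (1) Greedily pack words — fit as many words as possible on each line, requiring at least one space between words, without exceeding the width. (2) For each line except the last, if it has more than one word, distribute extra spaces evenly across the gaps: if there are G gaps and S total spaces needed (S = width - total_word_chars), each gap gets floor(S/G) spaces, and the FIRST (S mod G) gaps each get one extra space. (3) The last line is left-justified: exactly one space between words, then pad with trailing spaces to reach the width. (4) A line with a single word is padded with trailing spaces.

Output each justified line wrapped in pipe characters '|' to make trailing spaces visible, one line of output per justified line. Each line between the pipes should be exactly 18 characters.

Answer: |wind  fox distance|
|network       moon|
|keyboard   picture|
|are   library  are|
|segment   keyboard|
|matrix  dirty snow|
|picture    emerald|
|deep pepper new   |

Derivation:
Line 1: ['wind', 'fox', 'distance'] (min_width=17, slack=1)
Line 2: ['network', 'moon'] (min_width=12, slack=6)
Line 3: ['keyboard', 'picture'] (min_width=16, slack=2)
Line 4: ['are', 'library', 'are'] (min_width=15, slack=3)
Line 5: ['segment', 'keyboard'] (min_width=16, slack=2)
Line 6: ['matrix', 'dirty', 'snow'] (min_width=17, slack=1)
Line 7: ['picture', 'emerald'] (min_width=15, slack=3)
Line 8: ['deep', 'pepper', 'new'] (min_width=15, slack=3)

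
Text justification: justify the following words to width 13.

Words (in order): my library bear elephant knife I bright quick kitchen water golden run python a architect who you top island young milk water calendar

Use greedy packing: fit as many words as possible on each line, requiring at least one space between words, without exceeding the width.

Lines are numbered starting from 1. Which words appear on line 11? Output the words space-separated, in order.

Line 1: ['my', 'library'] (min_width=10, slack=3)
Line 2: ['bear', 'elephant'] (min_width=13, slack=0)
Line 3: ['knife', 'I'] (min_width=7, slack=6)
Line 4: ['bright', 'quick'] (min_width=12, slack=1)
Line 5: ['kitchen', 'water'] (min_width=13, slack=0)
Line 6: ['golden', 'run'] (min_width=10, slack=3)
Line 7: ['python', 'a'] (min_width=8, slack=5)
Line 8: ['architect', 'who'] (min_width=13, slack=0)
Line 9: ['you', 'top'] (min_width=7, slack=6)
Line 10: ['island', 'young'] (min_width=12, slack=1)
Line 11: ['milk', 'water'] (min_width=10, slack=3)
Line 12: ['calendar'] (min_width=8, slack=5)

Answer: milk water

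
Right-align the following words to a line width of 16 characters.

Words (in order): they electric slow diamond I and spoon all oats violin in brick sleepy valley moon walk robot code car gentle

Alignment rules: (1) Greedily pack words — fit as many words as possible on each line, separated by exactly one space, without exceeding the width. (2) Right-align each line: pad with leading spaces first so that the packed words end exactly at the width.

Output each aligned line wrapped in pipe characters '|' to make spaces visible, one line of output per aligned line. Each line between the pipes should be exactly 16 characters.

Answer: |   they electric|
|  slow diamond I|
|   and spoon all|
|  oats violin in|
|    brick sleepy|
|valley moon walk|
|  robot code car|
|          gentle|

Derivation:
Line 1: ['they', 'electric'] (min_width=13, slack=3)
Line 2: ['slow', 'diamond', 'I'] (min_width=14, slack=2)
Line 3: ['and', 'spoon', 'all'] (min_width=13, slack=3)
Line 4: ['oats', 'violin', 'in'] (min_width=14, slack=2)
Line 5: ['brick', 'sleepy'] (min_width=12, slack=4)
Line 6: ['valley', 'moon', 'walk'] (min_width=16, slack=0)
Line 7: ['robot', 'code', 'car'] (min_width=14, slack=2)
Line 8: ['gentle'] (min_width=6, slack=10)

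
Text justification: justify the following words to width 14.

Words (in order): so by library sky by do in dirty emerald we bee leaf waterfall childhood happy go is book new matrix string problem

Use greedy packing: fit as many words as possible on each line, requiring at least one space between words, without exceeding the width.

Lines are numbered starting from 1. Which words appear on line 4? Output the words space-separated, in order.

Line 1: ['so', 'by', 'library'] (min_width=13, slack=1)
Line 2: ['sky', 'by', 'do', 'in'] (min_width=12, slack=2)
Line 3: ['dirty', 'emerald'] (min_width=13, slack=1)
Line 4: ['we', 'bee', 'leaf'] (min_width=11, slack=3)
Line 5: ['waterfall'] (min_width=9, slack=5)
Line 6: ['childhood'] (min_width=9, slack=5)
Line 7: ['happy', 'go', 'is'] (min_width=11, slack=3)
Line 8: ['book', 'new'] (min_width=8, slack=6)
Line 9: ['matrix', 'string'] (min_width=13, slack=1)
Line 10: ['problem'] (min_width=7, slack=7)

Answer: we bee leaf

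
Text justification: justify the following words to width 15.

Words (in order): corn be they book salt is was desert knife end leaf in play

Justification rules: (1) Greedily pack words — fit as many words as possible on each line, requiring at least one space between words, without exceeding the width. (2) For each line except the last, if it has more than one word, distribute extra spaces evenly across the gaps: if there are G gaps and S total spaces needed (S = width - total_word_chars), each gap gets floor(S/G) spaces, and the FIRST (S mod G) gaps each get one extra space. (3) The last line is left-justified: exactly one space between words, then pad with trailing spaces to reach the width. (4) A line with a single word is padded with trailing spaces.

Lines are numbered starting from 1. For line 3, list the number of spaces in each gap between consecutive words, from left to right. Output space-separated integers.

Answer: 6

Derivation:
Line 1: ['corn', 'be', 'they'] (min_width=12, slack=3)
Line 2: ['book', 'salt', 'is'] (min_width=12, slack=3)
Line 3: ['was', 'desert'] (min_width=10, slack=5)
Line 4: ['knife', 'end', 'leaf'] (min_width=14, slack=1)
Line 5: ['in', 'play'] (min_width=7, slack=8)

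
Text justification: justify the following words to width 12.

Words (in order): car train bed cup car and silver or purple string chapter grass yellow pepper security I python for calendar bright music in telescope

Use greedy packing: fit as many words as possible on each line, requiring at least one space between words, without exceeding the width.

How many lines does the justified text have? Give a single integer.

Line 1: ['car', 'train'] (min_width=9, slack=3)
Line 2: ['bed', 'cup', 'car'] (min_width=11, slack=1)
Line 3: ['and', 'silver'] (min_width=10, slack=2)
Line 4: ['or', 'purple'] (min_width=9, slack=3)
Line 5: ['string'] (min_width=6, slack=6)
Line 6: ['chapter'] (min_width=7, slack=5)
Line 7: ['grass', 'yellow'] (min_width=12, slack=0)
Line 8: ['pepper'] (min_width=6, slack=6)
Line 9: ['security', 'I'] (min_width=10, slack=2)
Line 10: ['python', 'for'] (min_width=10, slack=2)
Line 11: ['calendar'] (min_width=8, slack=4)
Line 12: ['bright', 'music'] (min_width=12, slack=0)
Line 13: ['in', 'telescope'] (min_width=12, slack=0)
Total lines: 13

Answer: 13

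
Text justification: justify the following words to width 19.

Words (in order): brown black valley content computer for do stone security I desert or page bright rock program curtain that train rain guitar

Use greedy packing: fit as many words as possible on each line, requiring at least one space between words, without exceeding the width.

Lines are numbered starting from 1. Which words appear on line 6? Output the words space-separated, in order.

Answer: program curtain

Derivation:
Line 1: ['brown', 'black', 'valley'] (min_width=18, slack=1)
Line 2: ['content', 'computer'] (min_width=16, slack=3)
Line 3: ['for', 'do', 'stone'] (min_width=12, slack=7)
Line 4: ['security', 'I', 'desert'] (min_width=17, slack=2)
Line 5: ['or', 'page', 'bright', 'rock'] (min_width=19, slack=0)
Line 6: ['program', 'curtain'] (min_width=15, slack=4)
Line 7: ['that', 'train', 'rain'] (min_width=15, slack=4)
Line 8: ['guitar'] (min_width=6, slack=13)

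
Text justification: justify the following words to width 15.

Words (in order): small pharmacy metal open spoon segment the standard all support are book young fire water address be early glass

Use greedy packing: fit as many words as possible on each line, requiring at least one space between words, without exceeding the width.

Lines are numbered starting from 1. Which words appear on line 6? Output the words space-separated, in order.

Line 1: ['small', 'pharmacy'] (min_width=14, slack=1)
Line 2: ['metal', 'open'] (min_width=10, slack=5)
Line 3: ['spoon', 'segment'] (min_width=13, slack=2)
Line 4: ['the', 'standard'] (min_width=12, slack=3)
Line 5: ['all', 'support', 'are'] (min_width=15, slack=0)
Line 6: ['book', 'young', 'fire'] (min_width=15, slack=0)
Line 7: ['water', 'address'] (min_width=13, slack=2)
Line 8: ['be', 'early', 'glass'] (min_width=14, slack=1)

Answer: book young fire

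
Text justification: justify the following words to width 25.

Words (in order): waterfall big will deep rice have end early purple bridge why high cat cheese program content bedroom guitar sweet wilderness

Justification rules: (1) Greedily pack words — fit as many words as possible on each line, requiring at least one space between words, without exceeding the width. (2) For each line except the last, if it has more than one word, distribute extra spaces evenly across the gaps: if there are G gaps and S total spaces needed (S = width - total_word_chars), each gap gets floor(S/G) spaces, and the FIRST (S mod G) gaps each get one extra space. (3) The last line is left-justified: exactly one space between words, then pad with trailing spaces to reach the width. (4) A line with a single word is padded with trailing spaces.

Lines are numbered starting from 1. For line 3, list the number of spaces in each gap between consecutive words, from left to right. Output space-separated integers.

Answer: 2 2 2

Derivation:
Line 1: ['waterfall', 'big', 'will', 'deep'] (min_width=23, slack=2)
Line 2: ['rice', 'have', 'end', 'early'] (min_width=19, slack=6)
Line 3: ['purple', 'bridge', 'why', 'high'] (min_width=22, slack=3)
Line 4: ['cat', 'cheese', 'program'] (min_width=18, slack=7)
Line 5: ['content', 'bedroom', 'guitar'] (min_width=22, slack=3)
Line 6: ['sweet', 'wilderness'] (min_width=16, slack=9)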